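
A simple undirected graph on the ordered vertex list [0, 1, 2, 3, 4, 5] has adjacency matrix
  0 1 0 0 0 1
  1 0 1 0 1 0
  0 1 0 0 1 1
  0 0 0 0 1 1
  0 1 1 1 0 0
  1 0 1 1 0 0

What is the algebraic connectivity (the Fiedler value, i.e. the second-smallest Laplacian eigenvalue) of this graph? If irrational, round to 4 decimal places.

1.5858

Each diagonal entry of L is the vertex degree and each off-diagonal entry is -1 where an edge is present, 0 otherwise; in the order [0, 1, 2, 3, 4, 5] the diagonal is [2, 3, 3, 2, 3, 3]. The sorted Laplacian eigenvalues are [0, 1.5858, 2, 3, 4.4142, 5]; the algebraic connectivity is the second entry, 1.5858. The largest eigenvalue, 5, is at most the vertex count 6. There is one zero in the spectrum, matching the 1 component.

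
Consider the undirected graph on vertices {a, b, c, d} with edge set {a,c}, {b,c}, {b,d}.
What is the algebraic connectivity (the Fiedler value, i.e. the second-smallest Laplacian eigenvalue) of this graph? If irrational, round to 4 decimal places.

Reading degrees in the order [a, b, c, d] gives [1, 2, 2, 1]; set D = diag(1, 2, 2, 1) and form L = D - A. The sorted Laplacian eigenvalues are [0, 0.5858, 2, 3.4142]; the algebraic connectivity is the second entry, 0.5858. There is one zero in the spectrum, matching the 1 component.

0.5858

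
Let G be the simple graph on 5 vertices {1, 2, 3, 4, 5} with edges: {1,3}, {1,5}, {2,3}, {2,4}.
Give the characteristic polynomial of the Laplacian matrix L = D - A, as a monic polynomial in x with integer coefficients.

x^5 - 8x^4 + 21x^3 - 20x^2 + 5x

With the vertex order [1, 2, 3, 4, 5], the degrees are [2, 2, 2, 1, 1], giving D = diag(2, 2, 2, 1, 1) and L = D - A. L has integer entries, so p(x) = det(xI - L) has integer coefficients. Expanding the determinant yields x^5 - 8x^4 + 21x^3 - 20x^2 + 5x. The coefficient of x^4 equals -trace(L) = -8, matching the sum of degrees. By the matrix-tree theorem the graph has (1/5) * product of the nonzero eigenvalues = 1 spanning tree.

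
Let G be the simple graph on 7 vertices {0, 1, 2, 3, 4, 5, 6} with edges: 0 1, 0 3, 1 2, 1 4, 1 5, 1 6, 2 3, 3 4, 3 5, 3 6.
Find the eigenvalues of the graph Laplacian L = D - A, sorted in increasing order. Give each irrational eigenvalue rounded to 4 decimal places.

[0, 2, 2, 2, 2, 5, 7]

Each diagonal entry of L is the vertex degree and each off-diagonal entry is -1 where an edge is present, 0 otherwise; in the order [0, 1, 2, 3, 4, 5, 6] the diagonal is [2, 5, 2, 5, 2, 2, 2]. Since every row of L sums to 0, the all-ones vector is in the kernel and 0 is an eigenvalue. The single zero eigenvalue shows the graph is connected. The eigenvalues sum to 20, which equals trace(L) = 2|E|. By the matrix-tree theorem the graph has (1/7) * product of the nonzero eigenvalues = 80 spanning trees.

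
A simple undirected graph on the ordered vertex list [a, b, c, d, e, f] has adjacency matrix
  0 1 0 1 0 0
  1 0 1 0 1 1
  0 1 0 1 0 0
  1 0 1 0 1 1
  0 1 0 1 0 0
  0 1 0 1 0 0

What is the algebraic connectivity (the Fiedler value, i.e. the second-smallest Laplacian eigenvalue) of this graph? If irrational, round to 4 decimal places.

2

With the vertex order [a, b, c, d, e, f], the degrees are [2, 4, 2, 4, 2, 2], giving D = diag(2, 4, 2, 4, 2, 2) and L = D - A. The sorted Laplacian eigenvalues are [0, 2, 2, 2, 4, 6]; the algebraic connectivity is the second entry, 2. By the matrix-tree theorem the graph has (1/6) * product of the nonzero eigenvalues = 32 spanning trees. The largest eigenvalue, 6, is at most the vertex count 6.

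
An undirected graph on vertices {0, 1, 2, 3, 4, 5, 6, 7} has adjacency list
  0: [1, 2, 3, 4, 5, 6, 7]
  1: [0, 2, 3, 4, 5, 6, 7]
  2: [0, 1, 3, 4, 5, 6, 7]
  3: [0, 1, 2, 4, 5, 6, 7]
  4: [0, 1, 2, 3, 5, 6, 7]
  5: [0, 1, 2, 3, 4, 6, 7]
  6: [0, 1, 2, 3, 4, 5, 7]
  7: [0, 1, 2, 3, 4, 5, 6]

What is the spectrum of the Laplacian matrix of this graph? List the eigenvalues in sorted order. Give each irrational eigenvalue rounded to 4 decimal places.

Reading degrees in the order [0, 1, 2, 3, 4, 5, 6, 7] gives [7, 7, 7, 7, 7, 7, 7, 7]; set D = diag(7, 7, 7, 7, 7, 7, 7, 7) and form L = D - A. The multiplicity of 0 as a Laplacian eigenvalue equals the number of connected components. The single zero eigenvalue shows the graph is connected. The eigenvalues sum to 56, which equals trace(L) = 2|E|. There is one zero in the spectrum, matching the 1 component.

[0, 8, 8, 8, 8, 8, 8, 8]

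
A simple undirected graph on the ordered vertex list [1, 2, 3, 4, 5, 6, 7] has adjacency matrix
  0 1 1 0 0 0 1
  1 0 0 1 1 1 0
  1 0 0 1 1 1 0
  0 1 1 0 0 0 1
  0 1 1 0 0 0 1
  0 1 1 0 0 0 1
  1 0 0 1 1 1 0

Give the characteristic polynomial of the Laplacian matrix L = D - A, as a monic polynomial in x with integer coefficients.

x^7 - 24x^6 + 234x^5 - 1192x^4 + 3357x^3 - 4968x^2 + 3024x

Reading degrees in the order [1, 2, 3, 4, 5, 6, 7] gives [3, 4, 4, 3, 3, 3, 4]; set D = diag(3, 4, 4, 3, 3, 3, 4) and form L = D - A. Computing det(xI - L) by cofactor expansion (or equivalently via sum-over-permutations) gives x^7 - 24x^6 + 234x^5 - 1192x^4 + 3357x^3 - 4968x^2 + 3024x. The constant term is 0 because L is singular (the all-ones vector lies in its kernel).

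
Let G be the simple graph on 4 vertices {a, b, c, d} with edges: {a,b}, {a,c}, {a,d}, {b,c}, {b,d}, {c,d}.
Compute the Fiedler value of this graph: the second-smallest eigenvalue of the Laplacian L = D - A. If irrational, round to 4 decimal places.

4

Reading degrees in the order [a, b, c, d] gives [3, 3, 3, 3]; set D = diag(3, 3, 3, 3) and form L = D - A. The smallest Laplacian eigenvalue is always 0. The next one, lambda_2 = 4, measures how hard the graph is to disconnect: larger values mean better connectivity. The eigenvalues sum to 12, which equals trace(L) = 2|E|.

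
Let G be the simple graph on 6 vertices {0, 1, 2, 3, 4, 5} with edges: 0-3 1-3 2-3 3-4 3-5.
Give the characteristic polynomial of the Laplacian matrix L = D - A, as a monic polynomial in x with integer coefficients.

x^6 - 10x^5 + 30x^4 - 40x^3 + 25x^2 - 6x

Reading degrees in the order [0, 1, 2, 3, 4, 5] gives [1, 1, 1, 5, 1, 1]; set D = diag(1, 1, 1, 5, 1, 1) and form L = D - A. Computing det(xI - L) by cofactor expansion (or equivalently via sum-over-permutations) gives x^6 - 10x^5 + 30x^4 - 40x^3 + 25x^2 - 6x. Since p(0) = det(-L) = 0, x divides p(x). The largest eigenvalue, 6, is at most the vertex count 6. The eigenvalues sum to 10, which equals trace(L) = 2|E|.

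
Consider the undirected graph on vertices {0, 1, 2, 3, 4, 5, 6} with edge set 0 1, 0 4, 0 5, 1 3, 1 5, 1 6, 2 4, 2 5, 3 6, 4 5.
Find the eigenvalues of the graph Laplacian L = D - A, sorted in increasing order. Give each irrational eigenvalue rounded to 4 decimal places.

[0, 0.6426, 2.2944, 3, 3.8381, 4.7141, 5.5108]

Each diagonal entry of L is the vertex degree and each off-diagonal entry is -1 where an edge is present, 0 otherwise; in the order [0, 1, 2, 3, 4, 5, 6] the diagonal is [3, 4, 2, 2, 3, 4, 2]. Since every row of L sums to 0, the all-ones vector is in the kernel and 0 is an eigenvalue. The single zero eigenvalue shows the graph is connected. The eigenvalues sum to 20, which equals trace(L) = 2|E|.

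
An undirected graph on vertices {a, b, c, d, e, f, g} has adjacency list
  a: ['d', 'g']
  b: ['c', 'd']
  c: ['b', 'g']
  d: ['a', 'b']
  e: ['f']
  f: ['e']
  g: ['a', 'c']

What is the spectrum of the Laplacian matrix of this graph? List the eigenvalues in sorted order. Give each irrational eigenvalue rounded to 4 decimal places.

[0, 0, 1.3820, 1.3820, 2, 3.6180, 3.6180]

With the vertex order [a, b, c, d, e, f, g], the degrees are [2, 2, 2, 2, 1, 1, 2], giving D = diag(2, 2, 2, 2, 1, 1, 2) and L = D - A. Diagonalising L (or applying a numerical eigensolver to the 7x7 matrix) gives the spectrum above. The 2 zero eigenvalues correspond to the 2 connected components. There are 2 zeros in the spectrum, matching the 2 components. The eigenvalues sum to 12, which equals trace(L) = 2|E|.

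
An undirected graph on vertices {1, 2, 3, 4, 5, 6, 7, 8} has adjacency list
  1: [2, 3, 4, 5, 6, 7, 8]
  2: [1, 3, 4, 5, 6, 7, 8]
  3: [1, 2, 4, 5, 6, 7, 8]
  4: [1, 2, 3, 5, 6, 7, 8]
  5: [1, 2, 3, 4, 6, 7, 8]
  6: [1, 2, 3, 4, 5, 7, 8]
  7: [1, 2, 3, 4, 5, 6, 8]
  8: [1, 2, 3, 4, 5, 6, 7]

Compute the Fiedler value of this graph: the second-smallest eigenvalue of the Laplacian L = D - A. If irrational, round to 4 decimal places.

Each diagonal entry of L is the vertex degree and each off-diagonal entry is -1 where an edge is present, 0 otherwise; in the order [1, 2, 3, 4, 5, 6, 7, 8] the diagonal is [7, 7, 7, 7, 7, 7, 7, 7]. Computing the eigenvalues of L and sorting gives [0, 8, 8, 8, 8, 8, 8, 8]. The Fiedler value lambda_2 = 8 is strictly positive, so the graph is connected. The largest eigenvalue, 8, is at most the vertex count 8.

8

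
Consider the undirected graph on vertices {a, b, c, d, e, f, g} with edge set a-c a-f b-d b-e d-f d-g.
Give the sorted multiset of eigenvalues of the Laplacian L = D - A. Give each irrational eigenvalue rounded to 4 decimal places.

[0, 0.2603, 0.6262, 1.4055, 2.2742, 3.0996, 4.3342]

Reading degrees in the order [a, b, c, d, e, f, g] gives [2, 2, 1, 3, 1, 2, 1]; set D = diag(2, 2, 1, 3, 1, 2, 1) and form L = D - A. L is symmetric positive semidefinite, so every eigenvalue is real and nonnegative. There is one zero in the spectrum, matching the 1 component.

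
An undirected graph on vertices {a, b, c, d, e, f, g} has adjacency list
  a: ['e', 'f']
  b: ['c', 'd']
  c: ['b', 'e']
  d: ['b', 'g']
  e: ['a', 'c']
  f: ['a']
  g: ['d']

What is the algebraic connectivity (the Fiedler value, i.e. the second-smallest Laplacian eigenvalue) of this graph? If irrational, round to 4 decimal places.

0.1981

With the vertex order [a, b, c, d, e, f, g], the degrees are [2, 2, 2, 2, 2, 1, 1], giving D = diag(2, 2, 2, 2, 2, 1, 1) and L = D - A. The smallest Laplacian eigenvalue is always 0. The next one, lambda_2 = 0.1981, measures how hard the graph is to disconnect: larger values mean better connectivity.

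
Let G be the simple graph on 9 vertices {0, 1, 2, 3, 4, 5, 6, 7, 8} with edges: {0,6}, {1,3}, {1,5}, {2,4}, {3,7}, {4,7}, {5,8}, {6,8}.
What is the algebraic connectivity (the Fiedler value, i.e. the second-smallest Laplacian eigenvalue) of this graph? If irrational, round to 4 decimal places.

With the vertex order [0, 1, 2, 3, 4, 5, 6, 7, 8], the degrees are [1, 2, 1, 2, 2, 2, 2, 2, 2], giving D = diag(1, 2, 1, 2, 2, 2, 2, 2, 2) and L = D - A. The smallest Laplacian eigenvalue is always 0. The next one, lambda_2 = 0.1206, measures how hard the graph is to disconnect: larger values mean better connectivity. There is one zero in the spectrum, matching the 1 component. By the matrix-tree theorem the graph has (1/9) * product of the nonzero eigenvalues = 1 spanning tree.

0.1206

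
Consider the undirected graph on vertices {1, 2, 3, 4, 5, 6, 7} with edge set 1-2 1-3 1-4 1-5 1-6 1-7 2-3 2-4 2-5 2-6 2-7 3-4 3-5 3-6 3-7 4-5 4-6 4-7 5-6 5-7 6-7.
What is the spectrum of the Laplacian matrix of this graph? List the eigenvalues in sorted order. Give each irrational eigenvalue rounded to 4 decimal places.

[0, 7, 7, 7, 7, 7, 7]

With the vertex order [1, 2, 3, 4, 5, 6, 7], the degrees are [6, 6, 6, 6, 6, 6, 6], giving D = diag(6, 6, 6, 6, 6, 6, 6) and L = D - A. L is symmetric positive semidefinite, so every eigenvalue is real and nonnegative. There is one zero in the spectrum, matching the 1 component. The eigenvalues sum to 42, which equals trace(L) = 2|E|.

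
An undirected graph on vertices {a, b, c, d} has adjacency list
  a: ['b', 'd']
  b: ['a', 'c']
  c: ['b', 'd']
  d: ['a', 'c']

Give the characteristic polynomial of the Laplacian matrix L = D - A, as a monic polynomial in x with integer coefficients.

Reading degrees in the order [a, b, c, d] gives [2, 2, 2, 2]; set D = diag(2, 2, 2, 2) and form L = D - A. L has integer entries, so p(x) = det(xI - L) has integer coefficients. Expanding the determinant yields x^4 - 8x^3 + 20x^2 - 16x. Since p(0) = det(-L) = 0, x divides p(x). There is one zero in the spectrum, matching the 1 component. The largest eigenvalue, 4, is at most the vertex count 4.

x^4 - 8x^3 + 20x^2 - 16x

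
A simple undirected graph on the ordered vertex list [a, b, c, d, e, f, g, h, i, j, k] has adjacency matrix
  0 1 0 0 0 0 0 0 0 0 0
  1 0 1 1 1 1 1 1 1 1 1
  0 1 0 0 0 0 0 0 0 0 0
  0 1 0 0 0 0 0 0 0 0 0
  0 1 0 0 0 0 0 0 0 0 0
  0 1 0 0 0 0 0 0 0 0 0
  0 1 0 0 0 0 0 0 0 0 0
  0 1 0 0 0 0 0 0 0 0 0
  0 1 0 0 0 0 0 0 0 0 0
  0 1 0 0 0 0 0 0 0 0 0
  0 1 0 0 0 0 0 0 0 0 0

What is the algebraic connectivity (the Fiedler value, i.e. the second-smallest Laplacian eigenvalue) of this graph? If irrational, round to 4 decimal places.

1

With the vertex order [a, b, c, d, e, f, g, h, i, j, k], the degrees are [1, 10, 1, 1, 1, 1, 1, 1, 1, 1, 1], giving D = diag(1, 10, 1, 1, 1, 1, 1, 1, 1, 1, 1) and L = D - A. The sorted Laplacian eigenvalues are [0, 1, 1, 1, 1, 1, 1, 1, 1, 1, 11]; the algebraic connectivity is the second entry, 1. There is one zero in the spectrum, matching the 1 component. The largest eigenvalue, 11, is at most the vertex count 11.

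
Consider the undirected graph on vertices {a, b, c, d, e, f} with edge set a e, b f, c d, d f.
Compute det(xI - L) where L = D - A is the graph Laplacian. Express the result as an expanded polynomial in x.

x^6 - 8x^5 + 22x^4 - 24x^3 + 8x^2

Each diagonal entry of L is the vertex degree and each off-diagonal entry is -1 where an edge is present, 0 otherwise; in the order [a, b, c, d, e, f] the diagonal is [1, 1, 1, 2, 1, 2]. L has integer entries, so p(x) = det(xI - L) has integer coefficients. Expanding the determinant yields x^6 - 8x^5 + 22x^4 - 24x^3 + 8x^2. Since p(0) = det(-L) = 0, x divides p(x). The eigenvalues sum to 8, which equals trace(L) = 2|E|.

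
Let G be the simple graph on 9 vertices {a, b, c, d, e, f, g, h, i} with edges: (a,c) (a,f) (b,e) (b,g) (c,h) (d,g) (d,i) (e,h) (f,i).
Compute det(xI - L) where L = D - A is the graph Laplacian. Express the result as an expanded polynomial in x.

Each diagonal entry of L is the vertex degree and each off-diagonal entry is -1 where an edge is present, 0 otherwise; in the order [a, b, c, d, e, f, g, h, i] the diagonal is [2, 2, 2, 2, 2, 2, 2, 2, 2]. Computing det(xI - L) by cofactor expansion (or equivalently via sum-over-permutations) gives x^9 - 18x^8 + 135x^7 - 546x^6 + 1287x^5 - 1782x^4 + 1386x^3 - 540x^2 + 81x. The constant term is 0 because L is singular (the all-ones vector lies in its kernel).

x^9 - 18x^8 + 135x^7 - 546x^6 + 1287x^5 - 1782x^4 + 1386x^3 - 540x^2 + 81x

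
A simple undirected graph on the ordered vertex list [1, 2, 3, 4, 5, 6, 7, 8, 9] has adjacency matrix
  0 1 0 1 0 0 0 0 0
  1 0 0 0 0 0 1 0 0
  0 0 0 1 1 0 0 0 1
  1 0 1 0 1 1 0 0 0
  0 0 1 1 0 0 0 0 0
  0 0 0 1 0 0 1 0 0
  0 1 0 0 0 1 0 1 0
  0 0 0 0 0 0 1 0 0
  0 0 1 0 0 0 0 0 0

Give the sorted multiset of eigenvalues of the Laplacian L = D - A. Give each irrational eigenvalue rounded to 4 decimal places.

With the vertex order [1, 2, 3, 4, 5, 6, 7, 8, 9], the degrees are [2, 2, 3, 4, 2, 2, 3, 1, 1], giving D = diag(2, 2, 3, 4, 2, 2, 3, 1, 1) and L = D - A. Diagonalising L (or applying a numerical eigensolver to the 9x9 matrix) gives the spectrum above. The single zero eigenvalue shows the graph is connected. There is one zero in the spectrum, matching the 1 component.

[0, 0.3426, 0.8606, 1.2737, 1.6765, 2.5043, 3.8111, 4.2701, 5.2611]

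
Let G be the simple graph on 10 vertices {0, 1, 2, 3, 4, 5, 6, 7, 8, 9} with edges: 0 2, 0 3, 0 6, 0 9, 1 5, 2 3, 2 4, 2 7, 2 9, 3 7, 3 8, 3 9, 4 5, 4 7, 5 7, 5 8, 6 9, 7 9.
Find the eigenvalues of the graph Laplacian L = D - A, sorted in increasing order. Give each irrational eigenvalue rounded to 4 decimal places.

Each diagonal entry of L is the vertex degree and each off-diagonal entry is -1 where an edge is present, 0 otherwise; in the order [0, 1, 2, 3, 4, 5, 6, 7, 8, 9] the diagonal is [4, 1, 5, 5, 3, 4, 2, 5, 2, 5]. The multiplicity of 0 as a Laplacian eigenvalue equals the number of connected components. By the matrix-tree theorem the graph has (1/10) * product of the nonzero eigenvalues = 3506 spanning trees. The eigenvalues sum to 36, which equals trace(L) = 2|E|.

[0, 0.6726, 1.4326, 1.9765, 2.9839, 4.6641, 5, 6.2132, 6.3246, 6.7325]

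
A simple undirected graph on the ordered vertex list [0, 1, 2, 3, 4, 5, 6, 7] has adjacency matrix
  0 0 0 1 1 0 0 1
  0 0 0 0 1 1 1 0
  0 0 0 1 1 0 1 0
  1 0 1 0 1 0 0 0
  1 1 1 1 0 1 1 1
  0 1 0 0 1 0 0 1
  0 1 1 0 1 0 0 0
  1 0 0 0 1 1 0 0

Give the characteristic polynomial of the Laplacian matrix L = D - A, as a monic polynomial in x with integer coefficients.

With the vertex order [0, 1, 2, 3, 4, 5, 6, 7], the degrees are [3, 3, 3, 3, 7, 3, 3, 3], giving D = diag(3, 3, 3, 3, 7, 3, 3, 3) and L = D - A. Computing det(xI - L) by cofactor expansion (or equivalently via sum-over-permutations) gives x^8 - 28x^7 + 322x^6 - 1974x^5 + 6965x^4 - 14126x^3 + 15225x^2 - 6728x. The coefficient of x^7 equals -trace(L) = -28, matching the sum of degrees. By the matrix-tree theorem the graph has (1/8) * product of the nonzero eigenvalues = 841 spanning trees.

x^8 - 28x^7 + 322x^6 - 1974x^5 + 6965x^4 - 14126x^3 + 15225x^2 - 6728x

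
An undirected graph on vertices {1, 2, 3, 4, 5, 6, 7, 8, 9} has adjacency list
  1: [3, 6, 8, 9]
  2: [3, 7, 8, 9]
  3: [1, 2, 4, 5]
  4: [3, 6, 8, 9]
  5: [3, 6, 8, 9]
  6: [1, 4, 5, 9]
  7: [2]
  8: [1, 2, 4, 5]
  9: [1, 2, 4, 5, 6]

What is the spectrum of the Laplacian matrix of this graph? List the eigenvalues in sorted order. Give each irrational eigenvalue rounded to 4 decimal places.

Each diagonal entry of L is the vertex degree and each off-diagonal entry is -1 where an edge is present, 0 otherwise; in the order [1, 2, 3, 4, 5, 6, 7, 8, 9] the diagonal is [4, 4, 4, 4, 4, 4, 1, 4, 5]. Since every row of L sums to 0, the all-ones vector is in the kernel and 0 is an eigenvalue. The single zero eigenvalue shows the graph is connected. The largest eigenvalue, 7.7778, is at most the vertex count 9. By the matrix-tree theorem the graph has (1/9) * product of the nonzero eigenvalues = 3712 spanning trees.

[0, 0.8082, 3.2996, 4, 4, 4, 4.4190, 5.6955, 7.7778]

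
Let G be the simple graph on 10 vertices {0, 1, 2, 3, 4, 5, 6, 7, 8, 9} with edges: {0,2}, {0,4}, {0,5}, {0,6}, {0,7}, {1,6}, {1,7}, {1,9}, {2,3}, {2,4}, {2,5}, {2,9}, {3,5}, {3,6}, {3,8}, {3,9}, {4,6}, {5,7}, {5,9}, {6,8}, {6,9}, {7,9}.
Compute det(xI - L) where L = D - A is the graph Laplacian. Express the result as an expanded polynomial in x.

Reading degrees in the order [0, 1, 2, 3, 4, 5, 6, 7, 8, 9] gives [5, 3, 5, 5, 3, 5, 6, 4, 2, 6]; set D = diag(5, 3, 5, 5, 3, 5, 6, 4, 2, 6) and form L = D - A. Computing det(xI - L) by cofactor expansion (or equivalently via sum-over-permutations) gives x^10 - 44x^9 + 841x^8 - 9146x^7 + 62218x^6 - 273818x^5 + 777245x^4 - 1367766x^3 + 1349655x^2 - 567310x. The coefficient of x^9 equals -trace(L) = -44, matching the sum of degrees. The eigenvalues sum to 44, which equals trace(L) = 2|E|. By the matrix-tree theorem the graph has (1/10) * product of the nonzero eigenvalues = 56731 spanning trees.

x^10 - 44x^9 + 841x^8 - 9146x^7 + 62218x^6 - 273818x^5 + 777245x^4 - 1367766x^3 + 1349655x^2 - 567310x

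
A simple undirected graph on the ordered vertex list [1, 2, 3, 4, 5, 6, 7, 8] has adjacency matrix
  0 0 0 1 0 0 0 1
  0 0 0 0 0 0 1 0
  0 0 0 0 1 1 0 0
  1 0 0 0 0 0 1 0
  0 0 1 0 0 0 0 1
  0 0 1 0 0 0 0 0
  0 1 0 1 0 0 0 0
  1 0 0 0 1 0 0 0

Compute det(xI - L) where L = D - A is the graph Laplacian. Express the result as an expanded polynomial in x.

Each diagonal entry of L is the vertex degree and each off-diagonal entry is -1 where an edge is present, 0 otherwise; in the order [1, 2, 3, 4, 5, 6, 7, 8] the diagonal is [2, 1, 2, 2, 2, 1, 2, 2]. Computing det(xI - L) by cofactor expansion (or equivalently via sum-over-permutations) gives x^8 - 14x^7 + 78x^6 - 220x^5 + 330x^4 - 252x^3 + 84x^2 - 8x. The constant term is 0 because L is singular (the all-ones vector lies in its kernel). The largest eigenvalue, 3.8478, is at most the vertex count 8.

x^8 - 14x^7 + 78x^6 - 220x^5 + 330x^4 - 252x^3 + 84x^2 - 8x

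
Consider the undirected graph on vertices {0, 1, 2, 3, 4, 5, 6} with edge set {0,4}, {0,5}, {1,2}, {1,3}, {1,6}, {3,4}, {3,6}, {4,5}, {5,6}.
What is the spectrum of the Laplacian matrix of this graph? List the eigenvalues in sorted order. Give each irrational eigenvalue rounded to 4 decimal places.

Reading degrees in the order [0, 1, 2, 3, 4, 5, 6] gives [2, 3, 1, 3, 3, 3, 3]; set D = diag(2, 3, 1, 3, 3, 3, 3) and form L = D - A. The multiplicity of 0 as a Laplacian eigenvalue equals the number of connected components. The single zero eigenvalue shows the graph is connected. The largest eigenvalue, 5, is at most the vertex count 7. The eigenvalues sum to 18, which equals trace(L) = 2|E|.

[0, 0.5858, 1.5858, 3, 3.4142, 4.4142, 5]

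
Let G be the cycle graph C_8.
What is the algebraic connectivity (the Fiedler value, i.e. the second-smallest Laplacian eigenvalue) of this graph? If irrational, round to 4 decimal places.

The graph has 8 vertices and degree multiset [2, 2, 2, 2, 2, 2, 2, 2]; D is the diagonal matrix of degrees and L = D - A. The smallest Laplacian eigenvalue is always 0. The next one, lambda_2 = 0.5858, measures how hard the graph is to disconnect: larger values mean better connectivity.

0.5858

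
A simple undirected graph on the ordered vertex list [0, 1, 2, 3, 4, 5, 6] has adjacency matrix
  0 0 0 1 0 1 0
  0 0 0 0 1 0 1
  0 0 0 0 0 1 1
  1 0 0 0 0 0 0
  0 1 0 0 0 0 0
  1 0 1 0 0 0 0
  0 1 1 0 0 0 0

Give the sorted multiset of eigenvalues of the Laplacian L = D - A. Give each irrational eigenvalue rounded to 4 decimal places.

[0, 0.1981, 0.7530, 1.5550, 2.4450, 3.2470, 3.8019]

With the vertex order [0, 1, 2, 3, 4, 5, 6], the degrees are [2, 2, 2, 1, 1, 2, 2], giving D = diag(2, 2, 2, 1, 1, 2, 2) and L = D - A. L is symmetric positive semidefinite, so every eigenvalue is real and nonnegative. The single zero eigenvalue shows the graph is connected. The largest eigenvalue, 3.8019, is at most the vertex count 7. By the matrix-tree theorem the graph has (1/7) * product of the nonzero eigenvalues = 1 spanning tree.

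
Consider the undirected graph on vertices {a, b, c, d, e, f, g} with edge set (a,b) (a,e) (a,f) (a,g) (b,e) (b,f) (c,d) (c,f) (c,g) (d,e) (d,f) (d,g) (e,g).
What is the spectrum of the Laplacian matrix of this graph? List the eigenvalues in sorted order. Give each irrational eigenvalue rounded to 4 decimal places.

[0, 2.1206, 3.1981, 4.3473, 4.5550, 5.5321, 6.2470]

With the vertex order [a, b, c, d, e, f, g], the degrees are [4, 3, 3, 4, 4, 4, 4], giving D = diag(4, 3, 3, 4, 4, 4, 4) and L = D - A. The multiplicity of 0 as a Laplacian eigenvalue equals the number of connected components. The single zero eigenvalue shows the graph is connected. By the matrix-tree theorem the graph has (1/7) * product of the nonzero eigenvalues = 663 spanning trees. There is one zero in the spectrum, matching the 1 component.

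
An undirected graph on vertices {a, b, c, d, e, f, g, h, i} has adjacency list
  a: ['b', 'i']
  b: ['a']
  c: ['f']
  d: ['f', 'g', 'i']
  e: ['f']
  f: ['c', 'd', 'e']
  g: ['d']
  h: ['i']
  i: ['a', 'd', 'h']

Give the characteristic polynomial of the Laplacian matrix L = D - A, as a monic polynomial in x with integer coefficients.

x^9 - 16x^8 + 102x^7 - 334x^6 + 606x^5 - 616x^4 + 340x^3 - 92x^2 + 9x

Reading degrees in the order [a, b, c, d, e, f, g, h, i] gives [2, 1, 1, 3, 1, 3, 1, 1, 3]; set D = diag(2, 1, 1, 3, 1, 3, 1, 1, 3) and form L = D - A. Computing det(xI - L) by cofactor expansion (or equivalently via sum-over-permutations) gives x^9 - 16x^8 + 102x^7 - 334x^6 + 606x^5 - 616x^4 + 340x^3 - 92x^2 + 9x. Since p(0) = det(-L) = 0, x divides p(x).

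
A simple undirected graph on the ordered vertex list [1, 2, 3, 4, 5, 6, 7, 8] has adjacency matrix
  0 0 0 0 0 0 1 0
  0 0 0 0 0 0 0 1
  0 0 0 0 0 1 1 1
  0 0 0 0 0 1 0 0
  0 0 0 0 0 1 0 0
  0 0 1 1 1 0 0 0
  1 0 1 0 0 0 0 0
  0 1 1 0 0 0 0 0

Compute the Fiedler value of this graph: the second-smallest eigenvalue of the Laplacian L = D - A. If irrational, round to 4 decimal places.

0.3065

With the vertex order [1, 2, 3, 4, 5, 6, 7, 8], the degrees are [1, 1, 3, 1, 1, 3, 2, 2], giving D = diag(1, 1, 3, 1, 1, 3, 2, 2) and L = D - A. The sorted Laplacian eigenvalues are [0, 0.3065, 0.3820, 1, 1.6703, 2.6180, 3.3297, 4.6935]; the algebraic connectivity is the second entry, 0.3065. There is one zero in the spectrum, matching the 1 component.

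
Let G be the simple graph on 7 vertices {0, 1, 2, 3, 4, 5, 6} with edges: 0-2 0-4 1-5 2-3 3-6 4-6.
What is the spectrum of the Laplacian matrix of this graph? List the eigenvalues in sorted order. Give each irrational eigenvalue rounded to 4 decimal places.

[0, 0, 1.3820, 1.3820, 2, 3.6180, 3.6180]

Reading degrees in the order [0, 1, 2, 3, 4, 5, 6] gives [2, 1, 2, 2, 2, 1, 2]; set D = diag(2, 1, 2, 2, 2, 1, 2) and form L = D - A. The multiplicity of 0 as a Laplacian eigenvalue equals the number of connected components. The 2 zero eigenvalues correspond to the 2 connected components. The largest eigenvalue, 3.6180, is at most the vertex count 7. The eigenvalues sum to 12, which equals trace(L) = 2|E|.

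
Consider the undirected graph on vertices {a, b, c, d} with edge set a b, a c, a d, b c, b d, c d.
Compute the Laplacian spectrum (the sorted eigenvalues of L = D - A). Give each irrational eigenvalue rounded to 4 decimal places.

Each diagonal entry of L is the vertex degree and each off-diagonal entry is -1 where an edge is present, 0 otherwise; in the order [a, b, c, d] the diagonal is [3, 3, 3, 3]. Since every row of L sums to 0, the all-ones vector is in the kernel and 0 is an eigenvalue. The single zero eigenvalue shows the graph is connected. There is one zero in the spectrum, matching the 1 component.

[0, 4, 4, 4]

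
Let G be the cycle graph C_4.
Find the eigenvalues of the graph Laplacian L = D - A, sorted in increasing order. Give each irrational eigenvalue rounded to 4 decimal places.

[0, 2, 2, 4]

The graph has 4 vertices and degree multiset [2, 2, 2, 2]; D is the diagonal matrix of degrees and L = D - A. L is symmetric positive semidefinite, so every eigenvalue is real and nonnegative. The single zero eigenvalue shows the graph is connected. The largest eigenvalue, 4, is at most the vertex count 4.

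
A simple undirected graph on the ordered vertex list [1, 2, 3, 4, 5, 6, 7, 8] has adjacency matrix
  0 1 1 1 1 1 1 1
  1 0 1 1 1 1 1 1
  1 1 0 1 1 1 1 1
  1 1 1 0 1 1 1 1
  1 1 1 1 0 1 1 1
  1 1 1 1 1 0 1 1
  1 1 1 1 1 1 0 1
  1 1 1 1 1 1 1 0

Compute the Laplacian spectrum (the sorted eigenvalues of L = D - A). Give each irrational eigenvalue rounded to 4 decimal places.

[0, 8, 8, 8, 8, 8, 8, 8]

With the vertex order [1, 2, 3, 4, 5, 6, 7, 8], the degrees are [7, 7, 7, 7, 7, 7, 7, 7], giving D = diag(7, 7, 7, 7, 7, 7, 7, 7) and L = D - A. Since every row of L sums to 0, the all-ones vector is in the kernel and 0 is an eigenvalue. There is one zero in the spectrum, matching the 1 component.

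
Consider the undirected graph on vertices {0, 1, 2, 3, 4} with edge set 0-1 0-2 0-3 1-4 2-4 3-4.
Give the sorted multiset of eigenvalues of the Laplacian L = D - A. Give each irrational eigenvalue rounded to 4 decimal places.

Reading degrees in the order [0, 1, 2, 3, 4] gives [3, 2, 2, 2, 3]; set D = diag(3, 2, 2, 2, 3) and form L = D - A. L is symmetric positive semidefinite, so every eigenvalue is real and nonnegative. The single zero eigenvalue shows the graph is connected. The eigenvalues sum to 12, which equals trace(L) = 2|E|.

[0, 2, 2, 3, 5]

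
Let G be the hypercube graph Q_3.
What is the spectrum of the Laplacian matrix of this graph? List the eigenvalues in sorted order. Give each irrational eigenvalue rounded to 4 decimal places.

[0, 2, 2, 2, 4, 4, 4, 6]

The graph has 8 vertices and degree multiset [3, 3, 3, 3, 3, 3, 3, 3]; D is the diagonal matrix of degrees and L = D - A. The multiplicity of 0 as a Laplacian eigenvalue equals the number of connected components. The eigenvalues sum to 24, which equals trace(L) = 2|E|.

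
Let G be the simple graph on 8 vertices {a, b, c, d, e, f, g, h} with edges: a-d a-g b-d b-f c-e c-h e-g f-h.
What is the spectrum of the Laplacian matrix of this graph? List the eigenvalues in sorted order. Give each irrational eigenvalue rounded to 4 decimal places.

[0, 0.5858, 0.5858, 2, 2, 3.4142, 3.4142, 4]

Reading degrees in the order [a, b, c, d, e, f, g, h] gives [2, 2, 2, 2, 2, 2, 2, 2]; set D = diag(2, 2, 2, 2, 2, 2, 2, 2) and form L = D - A. L is symmetric positive semidefinite, so every eigenvalue is real and nonnegative. The single zero eigenvalue shows the graph is connected. The eigenvalues sum to 16, which equals trace(L) = 2|E|.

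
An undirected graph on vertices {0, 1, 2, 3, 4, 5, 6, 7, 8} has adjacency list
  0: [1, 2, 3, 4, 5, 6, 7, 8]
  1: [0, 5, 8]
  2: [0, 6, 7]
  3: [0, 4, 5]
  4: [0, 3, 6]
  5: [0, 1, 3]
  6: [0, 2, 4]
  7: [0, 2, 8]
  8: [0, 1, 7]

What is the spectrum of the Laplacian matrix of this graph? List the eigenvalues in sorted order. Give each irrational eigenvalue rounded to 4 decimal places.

Each diagonal entry of L is the vertex degree and each off-diagonal entry is -1 where an edge is present, 0 otherwise; in the order [0, 1, 2, 3, 4, 5, 6, 7, 8] the diagonal is [8, 3, 3, 3, 3, 3, 3, 3, 3]. Diagonalising L (or applying a numerical eigensolver to the 9x9 matrix) gives the spectrum above. The single zero eigenvalue shows the graph is connected. The largest eigenvalue, 9, is at most the vertex count 9.

[0, 1.5858, 1.5858, 3, 3, 4.4142, 4.4142, 5, 9]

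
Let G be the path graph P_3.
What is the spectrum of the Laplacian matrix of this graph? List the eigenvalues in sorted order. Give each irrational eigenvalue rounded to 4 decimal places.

[0, 1, 3]

The graph has 3 vertices and degree multiset [2, 1, 1]; D is the diagonal matrix of degrees and L = D - A. Diagonalising L (or applying a numerical eigensolver to the 3x3 matrix) gives the spectrum above.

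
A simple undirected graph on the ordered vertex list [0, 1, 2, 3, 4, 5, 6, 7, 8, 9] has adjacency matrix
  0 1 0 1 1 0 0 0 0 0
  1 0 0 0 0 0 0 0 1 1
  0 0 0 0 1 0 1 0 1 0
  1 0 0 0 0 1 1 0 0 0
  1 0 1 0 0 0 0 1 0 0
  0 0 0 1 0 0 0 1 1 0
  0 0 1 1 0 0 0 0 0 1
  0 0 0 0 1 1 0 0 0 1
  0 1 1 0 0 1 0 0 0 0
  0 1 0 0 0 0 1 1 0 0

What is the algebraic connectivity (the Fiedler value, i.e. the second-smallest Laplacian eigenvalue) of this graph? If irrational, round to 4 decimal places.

Reading degrees in the order [0, 1, 2, 3, 4, 5, 6, 7, 8, 9] gives [3, 3, 3, 3, 3, 3, 3, 3, 3, 3]; set D = diag(3, 3, 3, 3, 3, 3, 3, 3, 3, 3) and form L = D - A. The smallest Laplacian eigenvalue is always 0. The next one, lambda_2 = 2, measures how hard the graph is to disconnect: larger values mean better connectivity. By the matrix-tree theorem the graph has (1/10) * product of the nonzero eigenvalues = 2000 spanning trees.

2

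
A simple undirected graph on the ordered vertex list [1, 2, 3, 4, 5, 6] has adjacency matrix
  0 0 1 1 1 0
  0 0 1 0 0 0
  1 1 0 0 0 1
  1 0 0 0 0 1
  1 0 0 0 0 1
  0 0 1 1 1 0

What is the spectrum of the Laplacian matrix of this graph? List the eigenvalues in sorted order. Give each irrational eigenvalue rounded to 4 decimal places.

Each diagonal entry of L is the vertex degree and each off-diagonal entry is -1 where an edge is present, 0 otherwise; in the order [1, 2, 3, 4, 5, 6] the diagonal is [3, 1, 3, 2, 2, 3]. Diagonalising L (or applying a numerical eigensolver to the 6x6 matrix) gives the spectrum above. The single zero eigenvalue shows the graph is connected. By the matrix-tree theorem the graph has (1/6) * product of the nonzero eigenvalues = 12 spanning trees.

[0, 0.7639, 2, 3, 3, 5.2361]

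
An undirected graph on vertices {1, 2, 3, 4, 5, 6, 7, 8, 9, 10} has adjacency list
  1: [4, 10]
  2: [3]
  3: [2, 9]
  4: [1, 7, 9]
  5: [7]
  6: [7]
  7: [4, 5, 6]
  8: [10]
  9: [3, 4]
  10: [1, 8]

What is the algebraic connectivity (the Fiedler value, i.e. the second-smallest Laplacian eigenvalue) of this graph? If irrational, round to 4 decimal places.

Reading degrees in the order [1, 2, 3, 4, 5, 6, 7, 8, 9, 10] gives [2, 1, 2, 3, 1, 1, 3, 1, 2, 2]; set D = diag(2, 1, 2, 3, 1, 1, 3, 1, 2, 2) and form L = D - A. Computing the eigenvalues of L and sorting gives [0, 0.1981, 0.2375, 1, 1, 1.5550, 2.5634, 3.2470, 3.4832, 4.7159]. The Fiedler value lambda_2 = 0.1981 is strictly positive, so the graph is connected. By the matrix-tree theorem the graph has (1/10) * product of the nonzero eigenvalues = 1 spanning tree. There is one zero in the spectrum, matching the 1 component.

0.1981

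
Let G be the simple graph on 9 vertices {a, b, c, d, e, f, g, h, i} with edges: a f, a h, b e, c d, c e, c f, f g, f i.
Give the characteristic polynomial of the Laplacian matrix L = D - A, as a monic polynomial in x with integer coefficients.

With the vertex order [a, b, c, d, e, f, g, h, i], the degrees are [2, 1, 3, 1, 2, 4, 1, 1, 1], giving D = diag(2, 1, 3, 1, 2, 4, 1, 1, 1) and L = D - A. Computing det(xI - L) by cofactor expansion (or equivalently via sum-over-permutations) gives x^9 - 16x^8 + 101x^7 - 326x^6 + 583x^5 - 586x^4 + 322x^3 - 88x^2 + 9x. The coefficient of x^8 equals -trace(L) = -16, matching the sum of degrees.

x^9 - 16x^8 + 101x^7 - 326x^6 + 583x^5 - 586x^4 + 322x^3 - 88x^2 + 9x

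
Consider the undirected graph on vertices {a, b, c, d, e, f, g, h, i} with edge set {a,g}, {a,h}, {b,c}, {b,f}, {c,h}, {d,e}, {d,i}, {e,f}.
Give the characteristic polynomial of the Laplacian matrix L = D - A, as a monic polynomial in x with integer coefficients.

x^9 - 16x^8 + 105x^7 - 364x^6 + 715x^5 - 792x^4 + 462x^3 - 120x^2 + 9x

Reading degrees in the order [a, b, c, d, e, f, g, h, i] gives [2, 2, 2, 2, 2, 2, 1, 2, 1]; set D = diag(2, 2, 2, 2, 2, 2, 1, 2, 1) and form L = D - A. Computing det(xI - L) by cofactor expansion (or equivalently via sum-over-permutations) gives x^9 - 16x^8 + 105x^7 - 364x^6 + 715x^5 - 792x^4 + 462x^3 - 120x^2 + 9x. The coefficient of x^8 equals -trace(L) = -16, matching the sum of degrees. The eigenvalues sum to 16, which equals trace(L) = 2|E|.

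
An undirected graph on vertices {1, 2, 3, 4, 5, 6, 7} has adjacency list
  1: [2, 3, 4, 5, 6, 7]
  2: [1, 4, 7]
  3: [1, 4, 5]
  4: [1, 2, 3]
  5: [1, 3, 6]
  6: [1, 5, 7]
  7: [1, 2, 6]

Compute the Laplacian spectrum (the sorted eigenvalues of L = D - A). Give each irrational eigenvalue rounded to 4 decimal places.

[0, 2, 2, 4, 4, 5, 7]

Each diagonal entry of L is the vertex degree and each off-diagonal entry is -1 where an edge is present, 0 otherwise; in the order [1, 2, 3, 4, 5, 6, 7] the diagonal is [6, 3, 3, 3, 3, 3, 3]. Diagonalising L (or applying a numerical eigensolver to the 7x7 matrix) gives the spectrum above. The single zero eigenvalue shows the graph is connected.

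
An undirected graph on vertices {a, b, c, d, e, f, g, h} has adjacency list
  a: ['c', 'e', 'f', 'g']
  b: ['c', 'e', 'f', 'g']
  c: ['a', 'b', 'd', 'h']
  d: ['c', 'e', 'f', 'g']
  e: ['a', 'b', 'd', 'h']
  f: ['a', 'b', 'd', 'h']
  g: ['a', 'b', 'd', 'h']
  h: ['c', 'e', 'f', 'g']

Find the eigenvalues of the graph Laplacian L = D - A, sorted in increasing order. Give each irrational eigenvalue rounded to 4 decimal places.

[0, 4, 4, 4, 4, 4, 4, 8]

Each diagonal entry of L is the vertex degree and each off-diagonal entry is -1 where an edge is present, 0 otherwise; in the order [a, b, c, d, e, f, g, h] the diagonal is [4, 4, 4, 4, 4, 4, 4, 4]. Diagonalising L (or applying a numerical eigensolver to the 8x8 matrix) gives the spectrum above. There is one zero in the spectrum, matching the 1 component. By the matrix-tree theorem the graph has (1/8) * product of the nonzero eigenvalues = 4096 spanning trees.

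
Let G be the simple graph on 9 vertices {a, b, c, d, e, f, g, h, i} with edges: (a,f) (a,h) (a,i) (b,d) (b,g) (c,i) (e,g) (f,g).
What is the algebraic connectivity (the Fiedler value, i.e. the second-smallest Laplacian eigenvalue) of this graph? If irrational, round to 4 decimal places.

0.1729

Each diagonal entry of L is the vertex degree and each off-diagonal entry is -1 where an edge is present, 0 otherwise; in the order [a, b, c, d, e, f, g, h, i] the diagonal is [3, 2, 1, 1, 1, 2, 3, 1, 2]. Computing the eigenvalues of L and sorting gives [0, 0.1729, 0.5587, 0.6617, 1.4331, 2.2091, 2.4851, 3.9563, 4.5231]. The Fiedler value lambda_2 = 0.1729 is strictly positive, so the graph is connected. By the matrix-tree theorem the graph has (1/9) * product of the nonzero eigenvalues = 1 spanning tree. The eigenvalues sum to 16, which equals trace(L) = 2|E|.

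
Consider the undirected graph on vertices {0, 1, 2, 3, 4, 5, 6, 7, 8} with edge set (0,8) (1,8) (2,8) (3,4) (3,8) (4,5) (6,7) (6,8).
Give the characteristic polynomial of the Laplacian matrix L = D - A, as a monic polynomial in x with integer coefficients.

x^9 - 16x^8 + 99x^7 - 312x^6 + 549x^5 - 552x^4 + 308x^3 - 86x^2 + 9x

Reading degrees in the order [0, 1, 2, 3, 4, 5, 6, 7, 8] gives [1, 1, 1, 2, 2, 1, 2, 1, 5]; set D = diag(1, 1, 1, 2, 2, 1, 2, 1, 5) and form L = D - A. L has integer entries, so p(x) = det(xI - L) has integer coefficients. Expanding the determinant yields x^9 - 16x^8 + 99x^7 - 312x^6 + 549x^5 - 552x^4 + 308x^3 - 86x^2 + 9x. The coefficient of x^8 equals -trace(L) = -16, matching the sum of degrees.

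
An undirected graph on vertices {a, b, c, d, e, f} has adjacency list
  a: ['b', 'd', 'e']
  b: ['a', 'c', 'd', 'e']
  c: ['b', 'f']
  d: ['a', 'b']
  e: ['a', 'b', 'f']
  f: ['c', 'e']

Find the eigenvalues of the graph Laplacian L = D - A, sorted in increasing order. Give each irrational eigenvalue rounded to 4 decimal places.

Reading degrees in the order [a, b, c, d, e, f] gives [3, 4, 2, 2, 3, 2]; set D = diag(3, 4, 2, 2, 3, 2) and form L = D - A. The multiplicity of 0 as a Laplacian eigenvalue equals the number of connected components. The largest eigenvalue, 5.2784, is at most the vertex count 6. By the matrix-tree theorem the graph has (1/6) * product of the nonzero eigenvalues = 29 spanning trees.

[0, 1.1088, 2.2954, 3, 4.3174, 5.2784]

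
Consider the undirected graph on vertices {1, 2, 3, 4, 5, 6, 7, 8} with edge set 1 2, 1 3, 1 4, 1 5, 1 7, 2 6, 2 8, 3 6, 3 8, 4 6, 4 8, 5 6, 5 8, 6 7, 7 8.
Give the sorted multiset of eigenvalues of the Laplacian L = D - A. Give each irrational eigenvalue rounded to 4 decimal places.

[0, 3, 3, 3, 3, 5, 5, 8]

Reading degrees in the order [1, 2, 3, 4, 5, 6, 7, 8] gives [5, 3, 3, 3, 3, 5, 3, 5]; set D = diag(5, 3, 3, 3, 3, 5, 3, 5) and form L = D - A. The multiplicity of 0 as a Laplacian eigenvalue equals the number of connected components. The single zero eigenvalue shows the graph is connected. The eigenvalues sum to 30, which equals trace(L) = 2|E|. The largest eigenvalue, 8, is at most the vertex count 8.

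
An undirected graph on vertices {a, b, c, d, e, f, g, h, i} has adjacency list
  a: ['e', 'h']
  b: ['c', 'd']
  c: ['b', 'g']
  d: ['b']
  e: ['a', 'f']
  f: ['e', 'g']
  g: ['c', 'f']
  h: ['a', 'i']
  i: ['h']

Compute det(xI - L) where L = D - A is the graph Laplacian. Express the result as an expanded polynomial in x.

x^9 - 16x^8 + 105x^7 - 364x^6 + 715x^5 - 792x^4 + 462x^3 - 120x^2 + 9x

Each diagonal entry of L is the vertex degree and each off-diagonal entry is -1 where an edge is present, 0 otherwise; in the order [a, b, c, d, e, f, g, h, i] the diagonal is [2, 2, 2, 1, 2, 2, 2, 2, 1]. Computing det(xI - L) by cofactor expansion (or equivalently via sum-over-permutations) gives x^9 - 16x^8 + 105x^7 - 364x^6 + 715x^5 - 792x^4 + 462x^3 - 120x^2 + 9x. The constant term is 0 because L is singular (the all-ones vector lies in its kernel). There is one zero in the spectrum, matching the 1 component. The eigenvalues sum to 16, which equals trace(L) = 2|E|.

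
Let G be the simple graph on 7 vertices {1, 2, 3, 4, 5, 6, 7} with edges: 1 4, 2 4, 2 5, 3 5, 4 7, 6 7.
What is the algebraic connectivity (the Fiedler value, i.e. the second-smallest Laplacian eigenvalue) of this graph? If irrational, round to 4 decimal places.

0.2603

Each diagonal entry of L is the vertex degree and each off-diagonal entry is -1 where an edge is present, 0 otherwise; in the order [1, 2, 3, 4, 5, 6, 7] the diagonal is [1, 2, 1, 3, 2, 1, 2]. The smallest Laplacian eigenvalue is always 0. The next one, lambda_2 = 0.2603, measures how hard the graph is to disconnect: larger values mean better connectivity. There is one zero in the spectrum, matching the 1 component. By the matrix-tree theorem the graph has (1/7) * product of the nonzero eigenvalues = 1 spanning tree.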